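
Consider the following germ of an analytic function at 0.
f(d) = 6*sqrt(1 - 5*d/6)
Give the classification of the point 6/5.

The term (6)*sqrt(1 - d/(6/5)) has argument 1 - 6/5/(6/5) = 0 at 6/5: a square-root (algebraic, two-sheeted) branch point; the remaining terms are analytic or single-valued there.

The point is an algebraic (square-root) branch point.


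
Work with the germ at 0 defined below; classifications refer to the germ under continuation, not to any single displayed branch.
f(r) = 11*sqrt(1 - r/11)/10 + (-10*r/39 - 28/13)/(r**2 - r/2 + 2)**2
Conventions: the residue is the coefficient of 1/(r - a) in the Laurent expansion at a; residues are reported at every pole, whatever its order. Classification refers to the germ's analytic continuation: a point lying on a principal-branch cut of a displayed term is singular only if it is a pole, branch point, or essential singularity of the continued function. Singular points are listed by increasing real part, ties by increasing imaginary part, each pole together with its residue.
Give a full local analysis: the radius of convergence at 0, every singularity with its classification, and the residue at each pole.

Denominator factor (r**2 - r/2 + 2)^2: discriminant -31/4, complex-conjugate roots (1/4) + ((1/4)*sqrt(31))*i and (1/4) - ((1/4)*sqrt(31))*i; poles of order 2, moduli sqrt(2) and sqrt(2).
Branch term (11/10)*sqrt(1 - r/(11)): its argument vanishes at r = 11, a square-root branch point, modulus 11.
The radius of convergence is the smallest modulus among the singular points: sqrt(2).
The branch term is analytic at (1/4) - ((1/4)*sqrt(31))*i and contributes nothing to the residue; only the rational part matters.
The factor r**2 - r/2 + 2 splits as (r - a)(r - a') with a = (1/4) - ((1/4)*sqrt(31))*i, a' = (1/4) + ((1/4)*sqrt(31))*i. At the order-2 pole a set g(r) = (r - a)^2*(rational part) = [-10*r/39 - 28/13] / (r - a')^2.
Order-2 pole: residue = g'(a); g'((1/4) - ((1/4)*sqrt(31))*i) = -((1384/37479)*sqrt(31))*i, so the residue is -((1384/37479)*sqrt(31))*i.
The branch term is analytic at (1/4) + ((1/4)*sqrt(31))*i and contributes nothing to the residue; only the rational part matters.
The factor r**2 - r/2 + 2 splits as (r - a)(r - a') with a = (1/4) + ((1/4)*sqrt(31))*i, a' = (1/4) - ((1/4)*sqrt(31))*i. At the order-2 pole a set g(r) = (r - a)^2*(rational part) = [-10*r/39 - 28/13] / (r - a')^2.
Order-2 pole: residue = g'(a); g'((1/4) + ((1/4)*sqrt(31))*i) = ((1384/37479)*sqrt(31))*i, so the residue is ((1384/37479)*sqrt(31))*i.
List the singular points by increasing real part (a conjugate pair: the negative imaginary part first).

Radius of convergence at 0: sqrt(2).
At (1/4) - ((1/4)*sqrt(31))*i: a pole of order 2; residue -((1384/37479)*sqrt(31))*i.
At (1/4) + ((1/4)*sqrt(31))*i: a pole of order 2; residue ((1384/37479)*sqrt(31))*i.
At 11: an algebraic (square-root) branch point.


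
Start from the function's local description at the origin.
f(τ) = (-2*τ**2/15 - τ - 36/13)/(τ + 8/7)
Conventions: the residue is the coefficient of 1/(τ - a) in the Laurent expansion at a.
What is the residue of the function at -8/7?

The residue is -17204/9555.

At the order-1 pole -8/7 set g(τ) = (τ - (-8/7))*f(τ) = -2*τ**2/15 - τ - 36/13.
Simple pole: residue = g(a) at a = -8/7, which is -17204/9555.


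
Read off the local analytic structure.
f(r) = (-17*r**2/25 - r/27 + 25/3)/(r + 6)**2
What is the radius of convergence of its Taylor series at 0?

Denominator factor (r + 6)^2: pole of order 2 at -6, modulus 6.
The radius of convergence is the smallest modulus among the singular points: 6.

The radius of convergence is 6.


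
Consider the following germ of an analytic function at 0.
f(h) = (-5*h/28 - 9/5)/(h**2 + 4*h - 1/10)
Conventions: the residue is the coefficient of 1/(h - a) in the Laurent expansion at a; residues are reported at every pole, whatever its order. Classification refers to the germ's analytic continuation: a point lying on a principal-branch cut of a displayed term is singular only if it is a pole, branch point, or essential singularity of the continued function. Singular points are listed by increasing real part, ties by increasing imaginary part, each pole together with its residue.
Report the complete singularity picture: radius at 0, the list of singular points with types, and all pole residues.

Radius of convergence at 0: -2 + (1/10)*sqrt(410).
At -2 - (1/10)*sqrt(410): a pole of order 1; residue -5/56 + (101/5740)*sqrt(410).
At -2 + (1/10)*sqrt(410): a pole of order 1; residue -5/56 - (101/5740)*sqrt(410).

Denominator factor (h**2 + 4*h - 1/10): discriminant 82/5, real irrational roots -2 + (1/10)*sqrt(410) and -2 - (1/10)*sqrt(410); poles of order 1, moduli -2 + (1/10)*sqrt(410) and 2 + (1/10)*sqrt(410).
The radius of convergence is the smallest modulus among the singular points: -2 + (1/10)*sqrt(410).
The factor h**2 + 4*h - 1/10 splits as (h - a)(h - a') with a = -2 - (1/10)*sqrt(410), a' = -2 + (1/10)*sqrt(410). At the order-1 pole a set g(h) = (h - a)*f(h) = [-5*h/28 - 9/5] / (h - a').
Simple pole: residue = g(a) at a = -2 - (1/10)*sqrt(410), which is -5/56 + (101/5740)*sqrt(410).
The factor h**2 + 4*h - 1/10 splits as (h - a)(h - a') with a = -2 + (1/10)*sqrt(410), a' = -2 - (1/10)*sqrt(410). At the order-1 pole a set g(h) = (h - a)*f(h) = [-5*h/28 - 9/5] / (h - a').
Simple pole: residue = g(a) at a = -2 + (1/10)*sqrt(410), which is -5/56 - (101/5740)*sqrt(410).
List the singular points by increasing real part (a conjugate pair: the negative imaginary part first).


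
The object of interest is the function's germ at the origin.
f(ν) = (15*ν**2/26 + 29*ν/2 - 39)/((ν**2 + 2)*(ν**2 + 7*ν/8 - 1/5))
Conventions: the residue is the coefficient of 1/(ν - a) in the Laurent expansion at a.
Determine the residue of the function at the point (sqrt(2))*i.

The residue is (16820/66261) - ((295655/66261)*sqrt(2))*i.

The factor ν**2 + 2 splits as (ν - a)(ν - a') with a = (sqrt(2))*i, a' = -(sqrt(2))*i. At the order-1 pole a set g(ν) = (ν - a)*f(ν) = [(15*ν**2/26 + 29*ν/2 - 39)/(ν**2 + 7*ν/8 - 1/5)] / (ν - a').
Simple pole: residue = g(a) at a = (sqrt(2))*i, which is (16820/66261) - ((295655/66261)*sqrt(2))*i.


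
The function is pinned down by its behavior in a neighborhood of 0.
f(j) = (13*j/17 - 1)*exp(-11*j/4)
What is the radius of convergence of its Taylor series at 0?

The factor exp(-11*j/4) is entire and contributes no finite singular point.
The polynomial part has no poles.
No finite singular points: the Taylor series at 0 converges everywhere.

The radius of convergence is infinite.


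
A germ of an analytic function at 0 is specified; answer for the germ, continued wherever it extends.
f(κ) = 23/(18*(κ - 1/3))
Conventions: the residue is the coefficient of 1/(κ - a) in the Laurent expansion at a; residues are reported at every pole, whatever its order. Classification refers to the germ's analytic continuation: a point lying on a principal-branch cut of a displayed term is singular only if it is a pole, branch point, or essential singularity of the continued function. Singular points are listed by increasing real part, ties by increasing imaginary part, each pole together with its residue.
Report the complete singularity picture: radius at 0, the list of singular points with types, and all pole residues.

Denominator factor (κ - 1/3): pole of order 1 at 1/3, modulus 1/3.
The radius of convergence is the smallest modulus among the singular points: 1/3.
At the order-1 pole 1/3 set g(κ) = (κ - (1/3))*f(κ) = 23/18.
Simple pole: residue = g(a) at a = 1/3, which is 23/18.

Radius of convergence at 0: 1/3.
At 1/3: a pole of order 1; residue 23/18.


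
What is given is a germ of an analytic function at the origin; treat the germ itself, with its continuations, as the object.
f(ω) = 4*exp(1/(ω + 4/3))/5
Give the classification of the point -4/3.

The point is an essential singularity.

The exponent 1/(ω - (-4/3)) has a pole at -4/3, so exp(1/(ω - (-4/3))) takes every nonzero value near it: an essential singularity (not a pole of any order).


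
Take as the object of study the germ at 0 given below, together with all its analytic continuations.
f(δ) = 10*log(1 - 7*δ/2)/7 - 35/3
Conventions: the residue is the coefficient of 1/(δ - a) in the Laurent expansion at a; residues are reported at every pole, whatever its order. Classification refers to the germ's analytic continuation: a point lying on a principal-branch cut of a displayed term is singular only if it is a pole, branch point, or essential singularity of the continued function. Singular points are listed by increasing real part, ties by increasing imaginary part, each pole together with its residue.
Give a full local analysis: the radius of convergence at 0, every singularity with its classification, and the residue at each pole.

Radius of convergence at 0: 2/7.
At 2/7: a logarithmic branch point.

Branch term (10/7)*log(1 - δ/(2/7)): its argument vanishes at δ = 2/7, a logarithmic branch point, modulus 2/7.
The radius of convergence is the smallest modulus among the singular points: 2/7.


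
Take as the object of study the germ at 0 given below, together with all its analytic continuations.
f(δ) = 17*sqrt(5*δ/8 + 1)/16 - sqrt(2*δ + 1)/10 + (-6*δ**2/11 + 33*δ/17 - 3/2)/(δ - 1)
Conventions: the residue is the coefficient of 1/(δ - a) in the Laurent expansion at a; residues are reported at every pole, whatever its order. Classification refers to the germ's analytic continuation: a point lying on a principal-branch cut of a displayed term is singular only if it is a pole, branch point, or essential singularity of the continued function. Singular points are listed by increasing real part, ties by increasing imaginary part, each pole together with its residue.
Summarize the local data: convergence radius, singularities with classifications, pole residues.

Radius of convergence at 0: 1/2.
At -8/5: an algebraic (square-root) branch point.
At -1/2: an algebraic (square-root) branch point.
At 1: a pole of order 1; residue -39/374.

Denominator factor (δ - 1): pole of order 1 at 1, modulus 1.
Branch term (-1/10)*sqrt(1 - δ/(-1/2)): its argument vanishes at δ = -1/2, a square-root branch point, modulus 1/2.
Branch term (17/16)*sqrt(1 - δ/(-8/5)): its argument vanishes at δ = -8/5, a square-root branch point, modulus 8/5.
The radius of convergence is the smallest modulus among the singular points: 1/2.
The branch terms are analytic at 1 and contribute nothing to the residue; only the rational part matters.
At the order-1 pole 1 set g(δ) = (δ - (1))*(rational part) = -6*δ**2/11 + 33*δ/17 - 3/2.
Simple pole: residue = g(a) at a = 1, which is -39/374.
List the singular points by increasing real part (a conjugate pair: the negative imaginary part first).


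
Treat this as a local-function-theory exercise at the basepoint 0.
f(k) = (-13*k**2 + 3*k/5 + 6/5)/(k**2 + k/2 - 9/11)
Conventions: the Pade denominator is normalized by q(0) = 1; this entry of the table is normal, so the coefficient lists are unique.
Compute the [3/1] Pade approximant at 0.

Taylor coefficients needed (expand at 0): a_0 = -22/15, a_1 = -44/27, a_2 = 15917/1215, a_3 = 131527/21870, a_4 = 7749929/393660.
Write the denominator as Q(k) = 1 + q1*k. Requiring Q*f - P = O(k^5) with deg P <= 3 kills the coefficients of k^4..k^4 in Q*f:
  k^4: a_4 + q1*a_3 = 0, i.e. 7749929/393660 + (131527/21870)*q1 = 0.
Solving this linear system: q1 = -64049/19566.
The numerator is Q*f truncated at degree 3: P0 = a_0 = -22/15; P1 = a_1 + q1*a_0 = 17237/5435; P2 = a_2 + q1*a_1 = 901747/48915; P3 = a_3 + q1*a_2 = -1803494/48915.

The Pade approximant has numerator coefficients [-22/15, 17237/5435, 901747/48915, -1803494/48915]; denominator coefficients [1, -64049/19566].


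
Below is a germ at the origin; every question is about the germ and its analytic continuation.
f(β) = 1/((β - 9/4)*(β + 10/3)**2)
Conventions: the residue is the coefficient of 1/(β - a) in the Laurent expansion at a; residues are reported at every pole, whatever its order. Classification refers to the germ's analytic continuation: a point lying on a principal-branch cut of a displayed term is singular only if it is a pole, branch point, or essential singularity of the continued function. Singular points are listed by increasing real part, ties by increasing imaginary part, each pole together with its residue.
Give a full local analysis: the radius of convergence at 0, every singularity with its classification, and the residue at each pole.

Denominator factor (β - 9/4): pole of order 1 at 9/4, modulus 9/4.
Denominator factor (β + 10/3)^2: pole of order 2 at -10/3, modulus 10/3.
The radius of convergence is the smallest modulus among the singular points: 9/4.
At the order-2 pole -10/3 set g(β) = (β - (-10/3))^2*f(β) = 1/(β - 9/4).
Order-2 pole: residue = g'(a); g'(-10/3) = -144/4489, so the residue is -144/4489.
At the order-1 pole 9/4 set g(β) = (β - (9/4))*f(β) = (β + 10/3)**(-2).
Simple pole: residue = g(a) at a = 9/4, which is 144/4489.
List the singular points by increasing real part (a conjugate pair: the negative imaginary part first).

Radius of convergence at 0: 9/4.
At -10/3: a pole of order 2; residue -144/4489.
At 9/4: a pole of order 1; residue 144/4489.


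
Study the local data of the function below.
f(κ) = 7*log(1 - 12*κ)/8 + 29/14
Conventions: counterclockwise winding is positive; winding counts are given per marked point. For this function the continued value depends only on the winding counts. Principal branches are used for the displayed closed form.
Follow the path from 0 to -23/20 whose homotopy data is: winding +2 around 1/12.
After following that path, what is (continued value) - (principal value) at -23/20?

The rational part is single-valued and drops out of the difference; each branch term changes only by its own monodromy.
(7/8)*log(1 - κ/(1/12)): each positive loop around 1/12 adds 2*pi*i to the log, so winding +2 contributes (7/8)*(2)*2*pi*i = (7/2)*pi*i.
Summing the contributions at κ = -23/20 gives (7/2)*pi*i.

Continued minus principal equals (7/2)*pi*i.


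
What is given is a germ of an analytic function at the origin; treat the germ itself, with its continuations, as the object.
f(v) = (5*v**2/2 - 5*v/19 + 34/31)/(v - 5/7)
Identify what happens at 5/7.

The denominator factor v - 5/7 vanishes at 5/7 and appears to the power 1; the numerator there equals 126083/57722, nonzero, and no other factor vanishes.
Hence a pole whose order is the multiplicity, 1.

The point is a pole of order 1.


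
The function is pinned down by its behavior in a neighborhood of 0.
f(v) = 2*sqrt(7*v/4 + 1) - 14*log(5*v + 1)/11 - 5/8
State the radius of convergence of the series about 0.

The radius of convergence is 1/5.

Branch term (-14/11)*log(1 - v/(-1/5)): its argument vanishes at v = -1/5, a logarithmic branch point, modulus 1/5.
Branch term (2)*sqrt(1 - v/(-4/7)): its argument vanishes at v = -4/7, a square-root branch point, modulus 4/7.
The radius of convergence is the smallest modulus among the singular points: 1/5.


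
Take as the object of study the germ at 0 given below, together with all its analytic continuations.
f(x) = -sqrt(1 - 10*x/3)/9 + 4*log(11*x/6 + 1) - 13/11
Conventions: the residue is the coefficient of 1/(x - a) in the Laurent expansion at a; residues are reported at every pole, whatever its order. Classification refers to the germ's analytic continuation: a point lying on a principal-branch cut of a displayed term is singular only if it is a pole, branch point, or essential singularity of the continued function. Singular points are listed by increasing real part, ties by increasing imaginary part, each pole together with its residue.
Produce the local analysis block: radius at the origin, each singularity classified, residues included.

Radius of convergence at 0: 3/10.
At -6/11: a logarithmic branch point.
At 3/10: an algebraic (square-root) branch point.

Branch term (4)*log(1 - x/(-6/11)): its argument vanishes at x = -6/11, a logarithmic branch point, modulus 6/11.
Branch term (-1/9)*sqrt(1 - x/(3/10)): its argument vanishes at x = 3/10, a square-root branch point, modulus 3/10.
The radius of convergence is the smallest modulus among the singular points: 3/10.
List the singular points by increasing real part (a conjugate pair: the negative imaginary part first).


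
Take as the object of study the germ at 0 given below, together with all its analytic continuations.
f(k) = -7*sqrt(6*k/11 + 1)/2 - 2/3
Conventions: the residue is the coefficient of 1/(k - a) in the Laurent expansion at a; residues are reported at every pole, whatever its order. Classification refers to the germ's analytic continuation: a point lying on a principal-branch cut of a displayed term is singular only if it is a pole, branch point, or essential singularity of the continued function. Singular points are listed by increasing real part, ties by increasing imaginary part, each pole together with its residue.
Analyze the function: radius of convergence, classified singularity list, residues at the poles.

Branch term (-7/2)*sqrt(1 - k/(-11/6)): its argument vanishes at k = -11/6, a square-root branch point, modulus 11/6.
The radius of convergence is the smallest modulus among the singular points: 11/6.

Radius of convergence at 0: 11/6.
At -11/6: an algebraic (square-root) branch point.


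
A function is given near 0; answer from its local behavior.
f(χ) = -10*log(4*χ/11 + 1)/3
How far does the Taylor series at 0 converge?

Branch term (-10/3)*log(1 - χ/(-11/4)): its argument vanishes at χ = -11/4, a logarithmic branch point, modulus 11/4.
The radius of convergence is the smallest modulus among the singular points: 11/4.

The radius of convergence is 11/4.


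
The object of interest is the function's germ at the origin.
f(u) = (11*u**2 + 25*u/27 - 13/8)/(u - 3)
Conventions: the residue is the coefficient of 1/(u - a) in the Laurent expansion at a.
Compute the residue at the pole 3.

The residue is 7211/72.

At the order-1 pole 3 set g(u) = (u - (3))*f(u) = 11*u**2 + 25*u/27 - 13/8.
Simple pole: residue = g(a) at a = 3, which is 7211/72.


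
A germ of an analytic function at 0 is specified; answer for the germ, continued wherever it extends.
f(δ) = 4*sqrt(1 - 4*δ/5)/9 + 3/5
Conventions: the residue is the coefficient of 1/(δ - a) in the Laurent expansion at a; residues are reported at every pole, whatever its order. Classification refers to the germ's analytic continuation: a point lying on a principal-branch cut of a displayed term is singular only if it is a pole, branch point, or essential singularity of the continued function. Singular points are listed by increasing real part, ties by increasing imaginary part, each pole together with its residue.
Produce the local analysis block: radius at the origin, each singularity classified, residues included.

Radius of convergence at 0: 5/4.
At 5/4: an algebraic (square-root) branch point.

Branch term (4/9)*sqrt(1 - δ/(5/4)): its argument vanishes at δ = 5/4, a square-root branch point, modulus 5/4.
The radius of convergence is the smallest modulus among the singular points: 5/4.


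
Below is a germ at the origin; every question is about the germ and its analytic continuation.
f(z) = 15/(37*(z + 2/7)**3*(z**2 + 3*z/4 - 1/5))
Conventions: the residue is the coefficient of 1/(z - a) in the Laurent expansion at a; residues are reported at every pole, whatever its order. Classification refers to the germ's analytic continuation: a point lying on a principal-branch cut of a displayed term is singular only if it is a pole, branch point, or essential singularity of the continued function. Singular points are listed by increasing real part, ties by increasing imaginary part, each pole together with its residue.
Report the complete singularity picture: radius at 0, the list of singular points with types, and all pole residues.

Radius of convergence at 0: -3/8 + (1/40)*sqrt(545).
At -3/8 - (1/40)*sqrt(545): a pole of order 1; residue 1286635875/640950556 - (2596295625/69863610604)*sqrt(545).
At -2/7: a pole of order 3; residue -1286635875/320475278.
At -3/8 + (1/40)*sqrt(545): a pole of order 1; residue 1286635875/640950556 + (2596295625/69863610604)*sqrt(545).

Denominator factor (z + 2/7)^3: pole of order 3 at -2/7, modulus 2/7.
Denominator factor (z**2 + 3*z/4 - 1/5): discriminant 109/80, real irrational roots -3/8 + (1/40)*sqrt(545) and -3/8 - (1/40)*sqrt(545); poles of order 1, moduli -3/8 + (1/40)*sqrt(545) and 3/8 + (1/40)*sqrt(545).
The radius of convergence is the smallest modulus among the singular points: -3/8 + (1/40)*sqrt(545).
The factor z**2 + 3*z/4 - 1/5 splits as (z - a)(z - a') with a = -3/8 - (1/40)*sqrt(545), a' = -3/8 + (1/40)*sqrt(545). At the order-1 pole a set g(z) = (z - a)*f(z) = [15/(37*(z + 2/7)**3)] / (z - a').
Simple pole: residue = g(a) at a = -3/8 - (1/40)*sqrt(545), which is 1286635875/640950556 - (2596295625/69863610604)*sqrt(545).
At the order-3 pole -2/7 set g(z) = (z - (-2/7))^3*f(z) = 15/(37*(z**2 + 3*z/4 - 1/5)).
Order-3 pole: residue = g''(a)/2; g''(-2/7) = -1286635875/160237639, so the residue is -1286635875/320475278.
The factor z**2 + 3*z/4 - 1/5 splits as (z - a)(z - a') with a = -3/8 + (1/40)*sqrt(545), a' = -3/8 - (1/40)*sqrt(545). At the order-1 pole a set g(z) = (z - a)*f(z) = [15/(37*(z + 2/7)**3)] / (z - a').
Simple pole: residue = g(a) at a = -3/8 + (1/40)*sqrt(545), which is 1286635875/640950556 + (2596295625/69863610604)*sqrt(545).
List the singular points by increasing real part (a conjugate pair: the negative imaginary part first).


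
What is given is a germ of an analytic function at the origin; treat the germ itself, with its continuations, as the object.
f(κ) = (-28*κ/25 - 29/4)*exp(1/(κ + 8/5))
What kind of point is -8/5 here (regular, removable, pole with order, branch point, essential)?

The exponent 1/(κ - (-8/5)) has a pole at -8/5, so exp(1/(κ - (-8/5))) takes every nonzero value near it: an essential singularity (not a pole of any order).

The point is an essential singularity.


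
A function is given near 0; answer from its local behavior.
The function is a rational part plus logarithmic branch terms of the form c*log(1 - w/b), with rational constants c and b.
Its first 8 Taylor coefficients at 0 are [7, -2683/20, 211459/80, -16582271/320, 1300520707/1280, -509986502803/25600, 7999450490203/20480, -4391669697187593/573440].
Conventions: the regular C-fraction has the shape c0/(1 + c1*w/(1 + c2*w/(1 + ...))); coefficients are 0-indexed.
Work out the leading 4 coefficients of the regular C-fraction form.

Taylor coefficients (read off): a_0 = 7, a_1 = -2683/20, a_2 = 211459/80, a_3 = -16582271/320.
c0 = a_0 = 7. Peel one level at a time: if S = 1 + c*w/S' with S'(0) = 1, then c is the w-coefficient of S and S' = c*w/(S - 1).
S_1 = c0/f = 1 + (2683/140)*w + (-12661/1225)*w^2 + ...; c1 = 2683/140.
S_2 = c1*w/(S_1 - 1) = 1 + (50644/93905)*w + (56168897/28793956)*w^2 + ...; c2 = 50644/93905.
S_3 = c2*w/(S_2 - 1) = 1 + (-1965911395/543511408)*w + ...; c3 = -1965911395/543511408.

The regular C-fraction coefficients are [7, 2683/140, 50644/93905, -1965911395/543511408].


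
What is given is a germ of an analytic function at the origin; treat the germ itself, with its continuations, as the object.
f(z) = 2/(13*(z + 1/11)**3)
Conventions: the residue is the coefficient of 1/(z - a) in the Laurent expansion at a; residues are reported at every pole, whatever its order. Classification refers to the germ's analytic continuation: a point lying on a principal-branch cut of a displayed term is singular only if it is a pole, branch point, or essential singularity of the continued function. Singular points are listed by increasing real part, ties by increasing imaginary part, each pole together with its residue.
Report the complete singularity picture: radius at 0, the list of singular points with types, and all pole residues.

Denominator factor (z + 1/11)^3: pole of order 3 at -1/11, modulus 1/11.
The radius of convergence is the smallest modulus among the singular points: 1/11.
At the order-3 pole -1/11 set g(z) = (z - (-1/11))^3*f(z) = 2/13.
Order-3 pole: residue = g''(a)/2; g''(-1/11) = 0, so the residue is 0.

Radius of convergence at 0: 1/11.
At -1/11: a pole of order 3; residue 0.


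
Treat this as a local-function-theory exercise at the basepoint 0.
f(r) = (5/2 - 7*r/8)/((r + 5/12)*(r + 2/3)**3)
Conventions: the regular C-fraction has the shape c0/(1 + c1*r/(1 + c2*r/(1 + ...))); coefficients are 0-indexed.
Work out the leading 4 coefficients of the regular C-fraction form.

The regular C-fraction coefficients are [81/4, 29/4, -1607/580, 336987/233015].

Taylor coefficients (expand at 0): a_0 = 81/4, a_1 = -2349/16, a_2 = 105219/160, a_3 = -1885923/800.
c0 = a_0 = 81/4. Peel one level at a time: if S = 1 + c*r/S' with S'(0) = 1, then c is the r-coefficient of S and S' = c*r/(S - 1).
S_1 = c0/f = 1 + (29/4)*r + (1607/80)*r^2 + ...; c1 = 29/4.
S_2 = c1*r/(S_1 - 1) = 1 + (-1607/580)*r + (336987/84100)*r^2 + ...; c2 = -1607/580.
S_3 = c2*r/(S_2 - 1) = 1 + (336987/233015)*r + ...; c3 = 336987/233015.


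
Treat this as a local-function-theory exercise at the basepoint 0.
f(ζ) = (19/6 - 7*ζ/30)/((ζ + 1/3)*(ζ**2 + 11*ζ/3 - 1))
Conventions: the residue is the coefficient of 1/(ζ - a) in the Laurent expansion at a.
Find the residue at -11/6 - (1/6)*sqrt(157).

The residue is 73/95 - (1181/29830)*sqrt(157).

The factor ζ**2 + 11*ζ/3 - 1 splits as (ζ - a)(ζ - a') with a = -11/6 - (1/6)*sqrt(157), a' = -11/6 + (1/6)*sqrt(157). At the order-1 pole a set g(ζ) = (ζ - a)*f(ζ) = [(19/6 - 7*ζ/30)/(ζ + 1/3)] / (ζ - a').
Simple pole: residue = g(a) at a = -11/6 - (1/6)*sqrt(157), which is 73/95 - (1181/29830)*sqrt(157).


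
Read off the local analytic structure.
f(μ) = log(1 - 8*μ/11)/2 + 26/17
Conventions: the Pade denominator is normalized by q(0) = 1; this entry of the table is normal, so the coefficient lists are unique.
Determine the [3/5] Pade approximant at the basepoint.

Taylor coefficients needed (expand at 0): a_0 = 26/17, a_1 = -4/11, a_2 = -16/121, a_3 = -256/3993, a_4 = -512/14641, a_5 = -16384/805255, a_6 = -65536/5314683, a_7 = -1048576/136410197, a_8 = -1048576/214358881.
Write the denominator as Q(μ) = 1 + q1*μ + q2*μ^2 + q3*μ^3 + q4*μ^4 + q5*μ^5. Requiring Q*f - P = O(μ^9) with deg P <= 3 kills the coefficients of μ^4..μ^8 in Q*f:
  μ^4: a_4 + q1*a_3 + q2*a_2 + q3*a_1 + q4*a_0 = 0, i.e. -512/14641 + (-256/3993)*q1 + (-16/121)*q2 + (-4/11)*q3 + (26/17)*q4 = 0.
  μ^5: a_5 + q1*a_4 + q2*a_3 + q3*a_2 + q4*a_1 + q5*a_0 = 0, i.e. -16384/805255 + (-512/14641)*q1 + (-256/3993)*q2 + (-16/121)*q3 + (-4/11)*q4 + (26/17)*q5 = 0.
  μ^6: a_6 + q1*a_5 + q2*a_4 + q3*a_3 + q4*a_2 + q5*a_1 = 0, i.e. -65536/5314683 + (-16384/805255)*q1 + (-512/14641)*q2 + (-256/3993)*q3 + (-16/121)*q4 + (-4/11)*q5 = 0.
  μ^7: a_7 + q1*a_6 + q2*a_5 + q3*a_4 + q4*a_3 + q5*a_2 = 0, i.e. -1048576/136410197 + (-65536/5314683)*q1 + (-16384/805255)*q2 + (-512/14641)*q3 + (-256/3993)*q4 + (-16/121)*q5 = 0.
  μ^8: a_8 + q1*a_7 + q2*a_6 + q3*a_5 + q4*a_4 + q5*a_3 = 0, i.e. -1048576/214358881 + (-1048576/136410197)*q1 + (-65536/5314683)*q2 + (-16384/805255)*q3 + (-512/14641)*q4 + (-256/3993)*q5 = 0.
Solving this linear system: q1 = -2797161/2096842, q2 = 6130788/11532631, q3 = -50866768/888012587, q4 = -6958848/9768138457, q5 = -1749504/48840692285.
The numerator is Q*f truncated at degree 3: P0 = a_0 = 26/17; P1 = a_1 + q1*a_0 = -3894931/1620287; P2 = a_2 + q1*a_1 + q2*a_0 = 228579370/196054727; P3 = a_3 + q1*a_2 + q2*a_1 + q3*a_0 = -7637235656/45288641937.

The Pade approximant has numerator coefficients [26/17, -3894931/1620287, 228579370/196054727, -7637235656/45288641937]; denominator coefficients [1, -2797161/2096842, 6130788/11532631, -50866768/888012587, -6958848/9768138457, -1749504/48840692285].


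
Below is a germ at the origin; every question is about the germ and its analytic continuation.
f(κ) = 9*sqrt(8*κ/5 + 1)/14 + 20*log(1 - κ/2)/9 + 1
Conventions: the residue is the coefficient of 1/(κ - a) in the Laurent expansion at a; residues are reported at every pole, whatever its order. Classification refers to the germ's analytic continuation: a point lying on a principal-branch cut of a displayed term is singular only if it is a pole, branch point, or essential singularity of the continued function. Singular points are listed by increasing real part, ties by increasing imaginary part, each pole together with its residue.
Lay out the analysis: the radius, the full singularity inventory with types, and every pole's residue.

Branch term (20/9)*log(1 - κ/(2)): its argument vanishes at κ = 2, a logarithmic branch point, modulus 2.
Branch term (9/14)*sqrt(1 - κ/(-5/8)): its argument vanishes at κ = -5/8, a square-root branch point, modulus 5/8.
The radius of convergence is the smallest modulus among the singular points: 5/8.
List the singular points by increasing real part (a conjugate pair: the negative imaginary part first).

Radius of convergence at 0: 5/8.
At -5/8: an algebraic (square-root) branch point.
At 2: a logarithmic branch point.


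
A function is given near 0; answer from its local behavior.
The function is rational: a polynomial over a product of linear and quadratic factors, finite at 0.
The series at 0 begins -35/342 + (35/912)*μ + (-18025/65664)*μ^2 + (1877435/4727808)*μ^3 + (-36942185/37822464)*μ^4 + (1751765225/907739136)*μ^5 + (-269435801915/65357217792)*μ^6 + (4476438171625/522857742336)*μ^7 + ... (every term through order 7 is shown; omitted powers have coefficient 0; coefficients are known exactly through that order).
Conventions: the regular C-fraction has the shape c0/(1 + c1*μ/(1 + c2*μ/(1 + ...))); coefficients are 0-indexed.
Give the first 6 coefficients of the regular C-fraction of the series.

Taylor coefficients (read off): a_0 = -35/342, a_1 = 35/912, a_2 = -18025/65664, a_3 = 1877435/4727808, a_4 = -36942185/37822464, a_5 = 1751765225/907739136.
c0 = a_0 = -35/342. Peel one level at a time: if S = 1 + c*μ/S' with S'(0) = 1, then c is the μ-coefficient of S and S' = c*μ/(S - 1).
S_1 = c0/f = 1 + (3/8)*μ + (-61/24)*μ^2 + ...; c1 = 3/8.
S_2 = c1*μ/(S_1 - 1) = 1 + (61/9)*μ + (1102/27)*μ^2 + ...; c2 = 61/9.
S_3 = c2*μ/(S_2 - 1) = 1 + (-1102/183)*μ + (106894/301401)*μ^2 + ...; c3 = -1102/183.
S_4 = c3*μ/(S_3 - 1) = 1 + (97/1647)*μ + (19609/803358)*μ^2 + ...; c4 = 97/1647.
S_5 = c4*μ/(S_4 - 1) = 1 + (-1196149/2886138)*μ + ...; c5 = -1196149/2886138.

The regular C-fraction coefficients are [-35/342, 3/8, 61/9, -1102/183, 97/1647, -1196149/2886138].


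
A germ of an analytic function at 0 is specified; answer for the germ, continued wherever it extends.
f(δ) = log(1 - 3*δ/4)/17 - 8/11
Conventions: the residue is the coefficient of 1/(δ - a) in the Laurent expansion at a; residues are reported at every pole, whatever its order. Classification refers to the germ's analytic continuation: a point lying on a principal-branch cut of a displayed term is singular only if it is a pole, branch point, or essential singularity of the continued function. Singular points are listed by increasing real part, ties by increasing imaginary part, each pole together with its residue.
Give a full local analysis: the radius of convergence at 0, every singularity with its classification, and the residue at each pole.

Branch term (1/17)*log(1 - δ/(4/3)): its argument vanishes at δ = 4/3, a logarithmic branch point, modulus 4/3.
The radius of convergence is the smallest modulus among the singular points: 4/3.

Radius of convergence at 0: 4/3.
At 4/3: a logarithmic branch point.


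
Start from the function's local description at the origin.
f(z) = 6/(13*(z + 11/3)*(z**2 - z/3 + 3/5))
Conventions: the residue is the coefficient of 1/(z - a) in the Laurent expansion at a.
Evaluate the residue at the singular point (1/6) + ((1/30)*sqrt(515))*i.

The residue is (-45/2977) - ((1035/306631)*sqrt(515))*i.

The factor z**2 - z/3 + 3/5 splits as (z - a)(z - a') with a = (1/6) + ((1/30)*sqrt(515))*i, a' = (1/6) - ((1/30)*sqrt(515))*i. At the order-1 pole a set g(z) = (z - a)*f(z) = [6/(13*(z + 11/3))] / (z - a').
Simple pole: residue = g(a) at a = (1/6) + ((1/30)*sqrt(515))*i, which is (-45/2977) - ((1035/306631)*sqrt(515))*i.


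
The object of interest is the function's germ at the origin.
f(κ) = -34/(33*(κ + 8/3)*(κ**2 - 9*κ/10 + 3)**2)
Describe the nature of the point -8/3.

The denominator factor κ + 8/3 vanishes at -8/3 and appears to the power 1; the numerator there equals -34/33, nonzero, and no other factor vanishes.
Hence a pole whose order is the multiplicity, 1.

The point is a pole of order 1.


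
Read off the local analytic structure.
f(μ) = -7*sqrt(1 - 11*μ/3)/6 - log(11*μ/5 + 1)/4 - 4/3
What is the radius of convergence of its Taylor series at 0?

Branch term (-7/6)*sqrt(1 - μ/(3/11)): its argument vanishes at μ = 3/11, a square-root branch point, modulus 3/11.
Branch term (-1/4)*log(1 - μ/(-5/11)): its argument vanishes at μ = -5/11, a logarithmic branch point, modulus 5/11.
The radius of convergence is the smallest modulus among the singular points: 3/11.

The radius of convergence is 3/11.


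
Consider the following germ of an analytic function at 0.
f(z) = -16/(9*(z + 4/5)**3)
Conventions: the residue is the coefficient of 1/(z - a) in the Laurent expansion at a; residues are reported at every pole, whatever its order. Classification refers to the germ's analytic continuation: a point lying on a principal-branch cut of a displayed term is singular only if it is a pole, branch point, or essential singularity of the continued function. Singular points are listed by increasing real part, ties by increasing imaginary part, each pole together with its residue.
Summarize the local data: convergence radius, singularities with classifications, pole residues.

Radius of convergence at 0: 4/5.
At -4/5: a pole of order 3; residue 0.

Denominator factor (z + 4/5)^3: pole of order 3 at -4/5, modulus 4/5.
The radius of convergence is the smallest modulus among the singular points: 4/5.
At the order-3 pole -4/5 set g(z) = (z - (-4/5))^3*f(z) = -16/9.
Order-3 pole: residue = g''(a)/2; g''(-4/5) = 0, so the residue is 0.


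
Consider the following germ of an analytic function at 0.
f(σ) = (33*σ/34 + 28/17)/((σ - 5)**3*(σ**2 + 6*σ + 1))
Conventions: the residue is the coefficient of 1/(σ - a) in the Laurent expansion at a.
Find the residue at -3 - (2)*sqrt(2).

The residue is -1829/1492736 + (11/23324)*sqrt(2).

The factor σ**2 + 6*σ + 1 splits as (σ - a)(σ - a') with a = -3 - (2)*sqrt(2), a' = -3 + (2)*sqrt(2). At the order-1 pole a set g(σ) = (σ - a)*f(σ) = [(33*σ/34 + 28/17)/(σ - 5)**3] / (σ - a').
Simple pole: residue = g(a) at a = -3 - (2)*sqrt(2), which is -1829/1492736 + (11/23324)*sqrt(2).


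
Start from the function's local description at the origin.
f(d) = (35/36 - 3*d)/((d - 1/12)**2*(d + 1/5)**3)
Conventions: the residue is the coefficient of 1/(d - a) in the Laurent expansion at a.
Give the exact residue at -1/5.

At the order-3 pole -1/5 set g(d) = (d - (-1/5))^3*f(d) = (35/36 - 3*d)/(d - 1/12)**2.
Order-3 pole: residue = g''(a)/2; g''(-1/5) = 78192000/83521, so the residue is 39096000/83521.

The residue is 39096000/83521.


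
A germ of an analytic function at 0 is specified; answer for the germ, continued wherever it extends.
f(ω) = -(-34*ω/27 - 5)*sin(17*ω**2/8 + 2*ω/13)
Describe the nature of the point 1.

There is no denominator, hence no pole anywhere.
The factor -sin(17*ω**2/8 + 2*ω/13) is entire.
So the germ continues analytically to 1.

The point is a regular point.


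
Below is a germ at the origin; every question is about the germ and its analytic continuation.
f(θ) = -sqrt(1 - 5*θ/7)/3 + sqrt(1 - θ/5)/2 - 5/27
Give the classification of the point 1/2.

The point is a regular point.

There is no denominator, hence no pole anywhere.
Branch term sqrt(1 - θ/(7/5)): argument at 1/2 is 9/14, nonzero, so 1/2 is not its branch point (a point on a principal cut is still regular for the continued germ).
Branch term sqrt(1 - θ/(5)): argument at 1/2 is 9/10, nonzero, so 1/2 is not its branch point (a point on a principal cut is still regular for the continued germ).
So the germ continues analytically to 1/2.


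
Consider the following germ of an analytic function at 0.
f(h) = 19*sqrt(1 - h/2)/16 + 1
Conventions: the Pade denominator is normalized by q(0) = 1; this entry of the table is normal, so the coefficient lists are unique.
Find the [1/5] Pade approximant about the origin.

Taylor coefficients needed (expand at 0): a_0 = 35/16, a_1 = -19/64, a_2 = -19/512, a_3 = -19/2048, a_4 = -95/32768, a_5 = -133/131072, a_6 = -399/1048576.
Write the denominator as Q(h) = 1 + q1*h + q2*h^2 + q3*h^3 + q4*h^4 + q5*h^5. Requiring Q*f - P = O(h^7) with deg P <= 1 kills the coefficients of h^2..h^6 in Q*f:
  h^2: a_2 + q1*a_1 + q2*a_0 = 0, i.e. -19/512 + (-19/64)*q1 + (35/16)*q2 = 0.
  h^3: a_3 + q1*a_2 + q2*a_1 + q3*a_0 = 0, i.e. -19/2048 + (-19/512)*q1 + (-19/64)*q2 + (35/16)*q3 = 0.
  h^4: a_4 + q1*a_3 + q2*a_2 + q3*a_1 + q4*a_0 = 0, i.e. -95/32768 + (-19/2048)*q1 + (-19/512)*q2 + (-19/64)*q3 + (35/16)*q4 = 0.
  h^5: a_5 + q1*a_4 + q2*a_3 + q3*a_2 + q4*a_1 + q5*a_0 = 0, i.e. -133/131072 + (-95/32768)*q1 + (-19/2048)*q2 + (-19/512)*q3 + (-19/64)*q4 + (35/16)*q5 = 0.
  h^6: a_6 + q1*a_5 + q2*a_4 + q3*a_3 + q4*a_2 + q5*a_1 = 0, i.e. -399/1048576 + (-133/131072)*q1 + (-95/32768)*q2 + (-19/2048)*q3 + (-19/512)*q4 + (-19/64)*q5 = 0.
Solving this linear system: q1 = -24182931/92674088, q2 = -3419639/185348176, q3 = -7976181/2965570816, q4 = -10898115/23724566528, q5 = -12942097/189796532224.
The numerator is Q*f truncated at degree 1: P0 = a_0 = 35/16; P1 = a_1 + q1*a_0 = -1286604503/1482785408.

The Pade approximant has numerator coefficients [35/16, -1286604503/1482785408]; denominator coefficients [1, -24182931/92674088, -3419639/185348176, -7976181/2965570816, -10898115/23724566528, -12942097/189796532224].


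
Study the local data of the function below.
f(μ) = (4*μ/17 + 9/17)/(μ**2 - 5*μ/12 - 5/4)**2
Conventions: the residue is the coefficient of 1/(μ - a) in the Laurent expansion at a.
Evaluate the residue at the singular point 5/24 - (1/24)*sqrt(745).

The residue is (33984/9435425)*sqrt(745).

The factor μ**2 - 5*μ/12 - 5/4 splits as (μ - a)(μ - a') with a = 5/24 - (1/24)*sqrt(745), a' = 5/24 + (1/24)*sqrt(745). At the order-2 pole a set g(μ) = (μ - a)^2*f(μ) = [4*μ/17 + 9/17] / (μ - a')^2.
Order-2 pole: residue = g'(a); g'(5/24 - (1/24)*sqrt(745)) = (33984/9435425)*sqrt(745), so the residue is (33984/9435425)*sqrt(745).


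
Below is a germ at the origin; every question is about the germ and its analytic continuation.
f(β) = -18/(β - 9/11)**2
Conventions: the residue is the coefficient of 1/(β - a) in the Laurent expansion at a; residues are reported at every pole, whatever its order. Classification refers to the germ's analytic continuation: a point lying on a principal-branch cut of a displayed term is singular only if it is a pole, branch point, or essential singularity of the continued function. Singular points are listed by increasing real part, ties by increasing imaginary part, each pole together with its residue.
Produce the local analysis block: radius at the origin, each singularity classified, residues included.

Denominator factor (β - 9/11)^2: pole of order 2 at 9/11, modulus 9/11.
The radius of convergence is the smallest modulus among the singular points: 9/11.
At the order-2 pole 9/11 set g(β) = (β - (9/11))^2*f(β) = -18.
Order-2 pole: residue = g'(a); g'(9/11) = 0, so the residue is 0.

Radius of convergence at 0: 9/11.
At 9/11: a pole of order 2; residue 0.


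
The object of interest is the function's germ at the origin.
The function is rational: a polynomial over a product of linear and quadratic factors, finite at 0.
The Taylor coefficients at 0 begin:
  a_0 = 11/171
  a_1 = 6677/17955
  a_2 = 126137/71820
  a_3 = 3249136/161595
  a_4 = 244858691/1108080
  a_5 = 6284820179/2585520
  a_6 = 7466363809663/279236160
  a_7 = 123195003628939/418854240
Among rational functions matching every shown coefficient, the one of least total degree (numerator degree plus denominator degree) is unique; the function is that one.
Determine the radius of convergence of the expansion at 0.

The radius of convergence is 1/11.

No rational of total degree below 5 reproduces all 8 coefficients; solving the [2/3] Pade equations on them gives f(λ) = (8*λ**2 + 36*λ/35 - 4/19)/((λ - 1/11)*(λ + 6)**2), whose expansion matches every shown term.
Denominator factor (λ + 6)^2: pole of order 2 at -6, modulus 6.
Denominator factor (λ - 1/11): pole of order 1 at 1/11, modulus 1/11.
The radius of convergence is the smallest modulus among the singular points: 1/11.
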